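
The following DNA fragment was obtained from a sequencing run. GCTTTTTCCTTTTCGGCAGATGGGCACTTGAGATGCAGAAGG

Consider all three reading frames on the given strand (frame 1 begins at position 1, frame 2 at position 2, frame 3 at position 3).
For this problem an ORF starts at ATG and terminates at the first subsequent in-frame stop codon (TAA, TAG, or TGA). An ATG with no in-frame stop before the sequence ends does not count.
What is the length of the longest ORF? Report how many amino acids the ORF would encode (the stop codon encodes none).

3

Frame 1: GCT TTT TCC TTT TCG GCA GAT GGG CAC TTG AGA TGC AGA AGG — no ATG→stop ORF.
Frame 2: CTT TTT CCT TTT CGG CAG ATG GGC ACT TGA GAT GCA GAA — ATG at 20, stop TGA at 29 → 12 nt.
Frame 3: TTT TTC CTT TTC GGC AGA TGG GCA CTT GAG ATG CAG AAG — no ATG→stop ORF.
Longest: frame 2, positions 20–31, 12 nt = 4 codons = 3 aa. → 3 amino acids.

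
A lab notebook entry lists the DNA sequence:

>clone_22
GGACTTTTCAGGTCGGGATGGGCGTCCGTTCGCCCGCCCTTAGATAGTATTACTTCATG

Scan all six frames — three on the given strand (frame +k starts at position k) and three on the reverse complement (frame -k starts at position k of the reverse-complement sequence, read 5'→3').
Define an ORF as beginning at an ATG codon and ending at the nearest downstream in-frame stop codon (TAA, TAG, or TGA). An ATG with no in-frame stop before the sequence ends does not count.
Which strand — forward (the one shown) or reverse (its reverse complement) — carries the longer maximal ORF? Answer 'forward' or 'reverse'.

Reverse complement (5'→3'): CATGAAGTAATACTATCTAAGGGCGGGCGAACGGACGCCCATCCCGACCTGAAAAGTCC
Frame +1: GGA CTT TTC AGG TCG GGA TGG GCG TCC GTT CGC CCG CCC TTA GAT AGT ATT ACT TCA — no ATG→stop ORF.
Frame +2: GAC TTT TCA GGT CGG GAT GGG CGT CCG TTC GCC CGC CCT TAG ATA GTA TTA CTT CAT — no ATG→stop ORF.
Frame +3: ACT TTT CAG GTC GGG ATG GGC GTC CGT TCG CCC GCC CTT AGA TAG TAT TAC TTC ATG — ATG at 18, stop TAG at 45 → 30 nt.
Frame -1: CAT GAA GTA ATA CTA TCT AAG GGC GGG CGA ACG GAC GCC CAT CCC GAC CTG AAA AGT — no ATG→stop ORF.
Frame -2: ATG AAG TAA TAC TAT CTA AGG GCG GGC GAA CGG ACG CCC ATC CCG ACC TGA AAA GTC — ATG at 2, stop TAA at 8 → 9 nt.
Frame -3: TGA AGT AAT ACT ATC TAA GGG CGG GCG AAC GGA CGC CCA TCC CGA CCT GAA AAG TCC — no ATG→stop ORF.
Forward-strand max 30 nt; reverse-strand max 9 nt. The forward strand has the longer ORF.

forward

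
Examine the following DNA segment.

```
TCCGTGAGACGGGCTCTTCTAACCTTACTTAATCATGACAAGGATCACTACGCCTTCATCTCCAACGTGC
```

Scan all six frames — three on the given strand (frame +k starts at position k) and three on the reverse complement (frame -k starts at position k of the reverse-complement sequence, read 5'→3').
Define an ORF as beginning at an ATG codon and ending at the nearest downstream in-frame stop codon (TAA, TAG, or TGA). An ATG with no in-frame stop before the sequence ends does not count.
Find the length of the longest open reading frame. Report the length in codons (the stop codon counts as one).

4

Reverse complement (5'→3'): GCACGTTGGAGATGAAGGCGTAGTGATCCTTGTCATGATTAAGTAAGGTTAGAAGAGCCCGTCTCACGGA
Frame +1: TCC GTG AGA CGG GCT CTT CTA ACC TTA CTT AAT CAT GAC AAG GAT CAC TAC GCC TTC ATC TCC AAC GTG — no ATG→stop ORF.
Frame +2: CCG TGA GAC GGG CTC TTC TAA CCT TAC TTA ATC ATG ACA AGG ATC ACT ACG CCT TCA TCT CCA ACG TGC — no ATG→stop ORF.
Frame +3: CGT GAG ACG GGC TCT TCT AAC CTT ACT TAA TCA TGA CAA GGA TCA CTA CGC CTT CAT CTC CAA CGT — no ATG→stop ORF.
Frame -1: GCA CGT TGG AGA TGA AGG CGT AGT GAT CCT TGT CAT GAT TAA GTA AGG TTA GAA GAG CCC GTC TCA CGG — no ATG→stop ORF.
Frame -2: CAC GTT GGA GAT GAA GGC GTA GTG ATC CTT GTC ATG ATT AAG TAA GGT TAG AAG AGC CCG TCT CAC GGA — ATG at 35, stop TAA at 44 → 12 nt.
Frame -3: ACG TTG GAG ATG AAG GCG TAG TGA TCC TTG TCA TGA TTA AGT AAG GTT AGA AGA GCC CGT CTC ACG — ATG at 12, stop TAG at 21 → 12 nt.
Longest: frame -2, positions 35–46, 12 nt = 4 codons = 3 aa. → 4 codons.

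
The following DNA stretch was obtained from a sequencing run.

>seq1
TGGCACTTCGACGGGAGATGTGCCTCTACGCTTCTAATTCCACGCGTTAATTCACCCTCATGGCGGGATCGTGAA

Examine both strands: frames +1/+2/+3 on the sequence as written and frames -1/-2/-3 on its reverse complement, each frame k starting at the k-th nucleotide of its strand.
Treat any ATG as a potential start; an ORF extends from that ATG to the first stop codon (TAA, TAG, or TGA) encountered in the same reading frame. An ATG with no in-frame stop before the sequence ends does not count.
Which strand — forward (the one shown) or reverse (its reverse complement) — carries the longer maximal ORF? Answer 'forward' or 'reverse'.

Reverse complement (5'→3'): TTCACGATCCCGCCATGAGGGTGAATTAACGCGTGGAATTAGAAGCGTAGAGGCACATCTCCCGTCGAAGTGCCA
Frame +1: TGG CAC TTC GAC GGG AGA TGT GCC TCT ACG CTT CTA ATT CCA CGC GTT AAT TCA CCC TCA TGG CGG GAT CGT GAA — no ATG→stop ORF.
Frame +2: GGC ACT TCG ACG GGA GAT GTG CCT CTA CGC TTC TAA TTC CAC GCG TTA ATT CAC CCT CAT GGC GGG ATC GTG — no ATG→stop ORF.
Frame +3: GCA CTT CGA CGG GAG ATG TGC CTC TAC GCT TCT AAT TCC ACG CGT TAA TTC ACC CTC ATG GCG GGA TCG TGA — ATG at 18, stop TAA at 48 → 33 nt; ATG at 60, stop TGA at 72 → 15 nt.
Frame -1: TTC ACG ATC CCG CCA TGA GGG TGA ATT AAC GCG TGG AAT TAG AAG CGT AGA GGC ACA TCT CCC GTC GAA GTG CCA — no ATG→stop ORF.
Frame -2: TCA CGA TCC CGC CAT GAG GGT GAA TTA ACG CGT GGA ATT AGA AGC GTA GAG GCA CAT CTC CCG TCG AAG TGC — no ATG→stop ORF.
Frame -3: CAC GAT CCC GCC ATG AGG GTG AAT TAA CGC GTG GAA TTA GAA GCG TAG AGG CAC ATC TCC CGT CGA AGT GCC — ATG at 15, stop TAA at 27 → 15 nt.
Forward-strand max 33 nt; reverse-strand max 15 nt. The forward strand has the longer ORF.

forward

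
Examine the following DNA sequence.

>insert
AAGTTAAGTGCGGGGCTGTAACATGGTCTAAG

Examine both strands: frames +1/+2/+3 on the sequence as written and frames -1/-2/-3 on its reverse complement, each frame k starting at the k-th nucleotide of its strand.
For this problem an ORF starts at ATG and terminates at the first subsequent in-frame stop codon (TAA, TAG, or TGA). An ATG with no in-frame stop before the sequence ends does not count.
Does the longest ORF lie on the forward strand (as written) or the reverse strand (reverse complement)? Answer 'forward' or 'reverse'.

Reverse complement (5'→3'): CTTAGACCATGTTACAGCCCCGCACTTAACTT
Frame +1: AAG TTA AGT GCG GGG CTG TAA CAT GGT CTA — no ATG→stop ORF.
Frame +2: AGT TAA GTG CGG GGC TGT AAC ATG GTC TAA — ATG at 23, stop TAA at 29 → 9 nt.
Frame +3: GTT AAG TGC GGG GCT GTA ACA TGG TCT AAG — no ATG→stop ORF.
Frame -1: CTT AGA CCA TGT TAC AGC CCC GCA CTT AAC — no ATG→stop ORF.
Frame -2: TTA GAC CAT GTT ACA GCC CCG CAC TTA ACT — no ATG→stop ORF.
Frame -3: TAG ACC ATG TTA CAG CCC CGC ACT TAA CTT — ATG at 9, stop TAA at 27 → 21 nt.
Forward-strand max 9 nt; reverse-strand max 21 nt. The reverse strand has the longer ORF.

reverse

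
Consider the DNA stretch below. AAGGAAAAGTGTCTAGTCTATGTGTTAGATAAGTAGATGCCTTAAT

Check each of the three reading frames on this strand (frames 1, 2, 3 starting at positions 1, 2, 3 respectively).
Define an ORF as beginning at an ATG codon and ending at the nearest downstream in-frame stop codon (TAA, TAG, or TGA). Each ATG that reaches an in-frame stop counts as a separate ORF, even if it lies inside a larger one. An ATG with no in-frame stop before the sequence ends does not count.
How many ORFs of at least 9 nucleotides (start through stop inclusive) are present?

2

Frame 1: AAG GAA AAG TGT CTA GTC TAT GTG TTA GAT AAG TAG ATG CCT TAA — ATG at 37, stop TAA at 43 → 9 nt.
Frame 2: AGG AAA AGT GTC TAG TCT ATG TGT TAG ATA AGT AGA TGC CTT AAT — ATG at 20, stop TAG at 26 → 9 nt.
Frame 3: GGA AAA GTG TCT AGT CTA TGT GTT AGA TAA GTA GAT GCC TTA — no ATG→stop ORF.
ORFs ≥ 9 nucleotides: frame 1 37–45 (9 nucleotides), frame 2 20–28 (9 nucleotides). Count = 2.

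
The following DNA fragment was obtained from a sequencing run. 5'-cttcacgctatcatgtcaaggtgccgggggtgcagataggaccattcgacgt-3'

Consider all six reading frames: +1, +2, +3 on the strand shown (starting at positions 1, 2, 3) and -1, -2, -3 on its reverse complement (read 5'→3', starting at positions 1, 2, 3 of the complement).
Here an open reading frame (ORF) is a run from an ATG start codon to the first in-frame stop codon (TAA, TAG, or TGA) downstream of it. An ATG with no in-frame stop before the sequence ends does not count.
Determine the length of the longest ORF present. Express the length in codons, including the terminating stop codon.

10

Reverse complement (5'→3'): ACGTCGAATGGTCCTATCTGCACCCCCGGCACCTTGACATGATAGCGTGAAG
Frame +1: CTT CAC GCT ATC ATG TCA AGG TGC CGG GGG TGC AGA TAG GAC CAT TCG ACG — ATG at 13, stop TAG at 37 → 27 nt.
Frame +2: TTC ACG CTA TCA TGT CAA GGT GCC GGG GGT GCA GAT AGG ACC ATT CGA CGT — no ATG→stop ORF.
Frame +3: TCA CGC TAT CAT GTC AAG GTG CCG GGG GTG CAG ATA GGA CCA TTC GAC — no ATG→stop ORF.
Frame -1: ACG TCG AAT GGT CCT ATC TGC ACC CCC GGC ACC TTG ACA TGA TAG CGT GAA — no ATG→stop ORF.
Frame -2: CGT CGA ATG GTC CTA TCT GCA CCC CCG GCA CCT TGA CAT GAT AGC GTG AAG — ATG at 8, stop TGA at 35 → 30 nt.
Frame -3: GTC GAA TGG TCC TAT CTG CAC CCC CGG CAC CTT GAC ATG ATA GCG TGA — ATG at 39, stop TGA at 48 → 12 nt.
Longest: frame -2, positions 8–37, 30 nt = 10 codons = 9 aa. → 10 codons.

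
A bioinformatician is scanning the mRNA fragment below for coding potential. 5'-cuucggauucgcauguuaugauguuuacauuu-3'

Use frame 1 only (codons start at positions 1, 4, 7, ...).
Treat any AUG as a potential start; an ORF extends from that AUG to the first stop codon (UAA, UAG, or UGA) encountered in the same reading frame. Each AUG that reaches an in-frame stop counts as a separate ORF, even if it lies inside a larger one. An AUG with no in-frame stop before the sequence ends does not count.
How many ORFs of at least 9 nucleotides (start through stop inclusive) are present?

1

Frame 1: CUU CGG AUU CGC AUG UUA UGA UGU UUA CAU — AUG at 13, stop UGA at 19 → 9 nt.
ORFs ≥ 9 nucleotides: frame 1 13–21 (9 nucleotides). Count = 1.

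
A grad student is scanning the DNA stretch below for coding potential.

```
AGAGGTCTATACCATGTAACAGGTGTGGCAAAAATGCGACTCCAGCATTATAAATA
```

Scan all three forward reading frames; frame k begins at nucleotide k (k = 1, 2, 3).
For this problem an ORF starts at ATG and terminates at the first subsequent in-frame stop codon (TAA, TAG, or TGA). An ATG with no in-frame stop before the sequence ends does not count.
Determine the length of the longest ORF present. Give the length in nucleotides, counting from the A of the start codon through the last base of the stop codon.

6

Frame 1: AGA GGT CTA TAC CAT GTA ACA GGT GTG GCA AAA ATG CGA CTC CAG CAT TAT AAA — no ATG→stop ORF.
Frame 2: GAG GTC TAT ACC ATG TAA CAG GTG TGG CAA AAA TGC GAC TCC AGC ATT ATA AAT — ATG at 14, stop TAA at 17 → 6 nt.
Frame 3: AGG TCT ATA CCA TGT AAC AGG TGT GGC AAA AAT GCG ACT CCA GCA TTA TAA ATA — no ATG→stop ORF.
Longest: frame 2, positions 14–19, 6 nt = 2 codons = 1 aa. → 6 nucleotides.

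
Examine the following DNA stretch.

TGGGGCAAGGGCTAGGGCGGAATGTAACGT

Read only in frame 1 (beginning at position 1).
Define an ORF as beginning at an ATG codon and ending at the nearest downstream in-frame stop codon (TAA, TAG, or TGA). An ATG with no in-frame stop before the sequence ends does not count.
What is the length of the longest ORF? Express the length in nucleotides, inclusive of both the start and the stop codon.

6

Frame 1: TGG GGC AAG GGC TAG GGC GGA ATG TAA CGT — ATG at 22, stop TAA at 25 → 6 nt.
Longest: frame 1, positions 22–27, 6 nt = 2 codons = 1 aa. → 6 nucleotides.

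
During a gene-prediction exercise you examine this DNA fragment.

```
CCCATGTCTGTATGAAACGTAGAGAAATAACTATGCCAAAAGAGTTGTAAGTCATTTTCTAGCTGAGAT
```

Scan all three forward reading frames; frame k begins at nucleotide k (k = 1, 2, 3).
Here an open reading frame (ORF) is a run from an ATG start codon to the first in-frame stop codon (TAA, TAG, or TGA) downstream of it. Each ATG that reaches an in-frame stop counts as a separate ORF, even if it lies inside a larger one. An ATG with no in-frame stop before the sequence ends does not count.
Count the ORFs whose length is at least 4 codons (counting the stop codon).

3

Frame 1: CCC ATG TCT GTA TGA AAC GTA GAG AAA TAA CTA TGC CAA AAG AGT TGT AAG TCA TTT TCT AGC TGA GAT — ATG at 4, stop TGA at 13 → 12 nt.
Frame 2: CCA TGT CTG TAT GAA ACG TAG AGA AAT AAC TAT GCC AAA AGA GTT GTA AGT CAT TTT CTA GCT GAG — no ATG→stop ORF.
Frame 3: CAT GTC TGT ATG AAA CGT AGA GAA ATA ACT ATG CCA AAA GAG TTG TAA GTC ATT TTC TAG CTG AGA — ATG at 12, stop TAA at 48 → 39 nt; ATG at 33, stop TAA at 48 → 18 nt.
ORFs ≥ 4 codons: frame 1 4–15 (4 codons), frame 3 12–50 (13 codons), frame 3 33–50 (6 codons). Count = 3.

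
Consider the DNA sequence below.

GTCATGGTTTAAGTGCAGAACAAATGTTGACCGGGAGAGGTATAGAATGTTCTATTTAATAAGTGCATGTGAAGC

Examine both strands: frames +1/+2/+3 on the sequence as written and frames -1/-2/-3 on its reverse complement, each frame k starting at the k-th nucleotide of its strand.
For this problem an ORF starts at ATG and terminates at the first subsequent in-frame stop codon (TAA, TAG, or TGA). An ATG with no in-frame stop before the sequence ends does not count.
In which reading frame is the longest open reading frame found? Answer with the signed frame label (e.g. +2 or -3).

-2

Reverse complement (5'→3'): GCTTCACATGCACTTATTAAATAGAACATTCTATACCTCTCCCGGTCAACATTTGTTCTGCACTTAAACCATGAC
Frame +1: GTC ATG GTT TAA GTG CAG AAC AAA TGT TGA CCG GGA GAG GTA TAG AAT GTT CTA TTT AAT AAG TGC ATG TGA AGC — ATG at 4, stop TAA at 10 → 9 nt; ATG at 67, stop TGA at 70 → 6 nt.
Frame +2: TCA TGG TTT AAG TGC AGA ACA AAT GTT GAC CGG GAG AGG TAT AGA ATG TTC TAT TTA ATA AGT GCA TGT GAA — no ATG→stop ORF.
Frame +3: CAT GGT TTA AGT GCA GAA CAA ATG TTG ACC GGG AGA GGT ATA GAA TGT TCT ATT TAA TAA GTG CAT GTG AAG — ATG at 24, stop TAA at 57 → 36 nt.
Frame -1: GCT TCA CAT GCA CTT ATT AAA TAG AAC ATT CTA TAC CTC TCC CGG TCA ACA TTT GTT CTG CAC TTA AAC CAT GAC — no ATG→stop ORF.
Frame -2: CTT CAC ATG CAC TTA TTA AAT AGA ACA TTC TAT ACC TCT CCC GGT CAA CAT TTG TTC TGC ACT TAA ACC ATG — ATG at 8, stop TAA at 65 → 60 nt.
Frame -3: TTC ACA TGC ACT TAT TAA ATA GAA CAT TCT ATA CCT CTC CCG GTC AAC ATT TGT TCT GCA CTT AAA CCA TGA — no ATG→stop ORF.
Longest ORF is 60 nt in frame -2 (positions 8–67).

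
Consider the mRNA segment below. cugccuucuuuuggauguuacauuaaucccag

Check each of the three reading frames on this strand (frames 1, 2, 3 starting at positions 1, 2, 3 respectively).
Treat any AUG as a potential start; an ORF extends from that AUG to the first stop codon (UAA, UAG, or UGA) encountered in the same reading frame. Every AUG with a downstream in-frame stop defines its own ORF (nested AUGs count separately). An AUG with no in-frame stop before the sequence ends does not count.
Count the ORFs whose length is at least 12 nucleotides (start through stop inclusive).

1

Frame 1: CUG CCU UCU UUU GGA UGU UAC AUU AAU CCC — no AUG→stop ORF.
Frame 2: UGC CUU CUU UUG GAU GUU ACA UUA AUC CCA — no AUG→stop ORF.
Frame 3: GCC UUC UUU UGG AUG UUA CAU UAA UCC CAG — AUG at 15, stop UAA at 24 → 12 nt.
ORFs ≥ 12 nucleotides: frame 3 15–26 (12 nucleotides). Count = 1.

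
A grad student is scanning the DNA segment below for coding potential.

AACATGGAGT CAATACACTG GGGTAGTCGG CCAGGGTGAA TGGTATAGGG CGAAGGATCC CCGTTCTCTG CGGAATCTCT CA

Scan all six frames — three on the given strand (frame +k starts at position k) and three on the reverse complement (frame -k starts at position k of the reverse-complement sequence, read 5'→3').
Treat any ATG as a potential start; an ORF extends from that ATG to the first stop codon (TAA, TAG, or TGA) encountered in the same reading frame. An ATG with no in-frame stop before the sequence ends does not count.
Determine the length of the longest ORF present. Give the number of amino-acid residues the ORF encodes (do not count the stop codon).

Reverse complement (5'→3'): TGAGAGATTCCGCAGAGAACGGGGATCCTTCGCCCTATACCATTCACCCTGGCCGACTACCCCAGTGTATTGACTCCATGTT
Frame +1: AAC ATG GAG TCA ATA CAC TGG GGT AGT CGG CCA GGG TGA ATG GTA TAG GGC GAA GGA TCC CCG TTC TCT GCG GAA TCT CTC — ATG at 4, stop TGA at 37 → 36 nt; ATG at 40, stop TAG at 46 → 9 nt.
Frame +2: ACA TGG AGT CAA TAC ACT GGG GTA GTC GGC CAG GGT GAA TGG TAT AGG GCG AAG GAT CCC CGT TCT CTG CGG AAT CTC TCA — no ATG→stop ORF.
Frame +3: CAT GGA GTC AAT ACA CTG GGG TAG TCG GCC AGG GTG AAT GGT ATA GGG CGA AGG ATC CCC GTT CTC TGC GGA ATC TCT — no ATG→stop ORF.
Frame -1: TGA GAG ATT CCG CAG AGA ACG GGG ATC CTT CGC CCT ATA CCA TTC ACC CTG GCC GAC TAC CCC AGT GTA TTG ACT CCA TGT — no ATG→stop ORF.
Frame -2: GAG AGA TTC CGC AGA GAA CGG GGA TCC TTC GCC CTA TAC CAT TCA CCC TGG CCG ACT ACC CCA GTG TAT TGA CTC CAT GTT — no ATG→stop ORF.
Frame -3: AGA GAT TCC GCA GAG AAC GGG GAT CCT TCG CCC TAT ACC ATT CAC CCT GGC CGA CTA CCC CAG TGT ATT GAC TCC ATG — no ATG→stop ORF.
Longest: frame +1, positions 4–39, 36 nt = 12 codons = 11 aa. → 11 amino acids.

11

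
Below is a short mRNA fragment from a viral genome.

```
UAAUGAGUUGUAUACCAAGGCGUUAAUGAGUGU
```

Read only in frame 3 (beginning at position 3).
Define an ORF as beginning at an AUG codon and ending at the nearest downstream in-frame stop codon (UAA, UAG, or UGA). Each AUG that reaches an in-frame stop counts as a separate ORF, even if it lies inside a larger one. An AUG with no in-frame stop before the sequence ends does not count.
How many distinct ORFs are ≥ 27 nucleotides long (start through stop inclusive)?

0

Frame 3: AUG AGU UGU AUA CCA AGG CGU UAA UGA GUG — AUG at 3, stop UAA at 24 → 24 nt.
No ORF reaches 27 nucleotides. Count = 0.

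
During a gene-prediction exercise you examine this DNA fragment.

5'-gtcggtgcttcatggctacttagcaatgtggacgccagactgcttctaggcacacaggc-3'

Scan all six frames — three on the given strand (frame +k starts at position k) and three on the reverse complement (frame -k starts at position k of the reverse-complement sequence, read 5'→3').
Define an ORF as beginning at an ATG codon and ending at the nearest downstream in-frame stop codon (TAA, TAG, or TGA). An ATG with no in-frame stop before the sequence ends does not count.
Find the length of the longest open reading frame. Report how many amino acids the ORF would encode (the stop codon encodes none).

7

Reverse complement (5'→3'): GCCTGTGTGCCTAGAAGCAGTCTGGCGTCCACATTGCTAAGTAGCCATGAAGCACCGAC
Frame +1: GTC GGT GCT TCA TGG CTA CTT AGC AAT GTG GAC GCC AGA CTG CTT CTA GGC ACA CAG — no ATG→stop ORF.
Frame +2: TCG GTG CTT CAT GGC TAC TTA GCA ATG TGG ACG CCA GAC TGC TTC TAG GCA CAC AGG — ATG at 26, stop TAG at 47 → 24 nt.
Frame +3: CGG TGC TTC ATG GCT ACT TAG CAA TGT GGA CGC CAG ACT GCT TCT AGG CAC ACA GGC — ATG at 12, stop TAG at 21 → 12 nt.
Frame -1: GCC TGT GTG CCT AGA AGC AGT CTG GCG TCC ACA TTG CTA AGT AGC CAT GAA GCA CCG — no ATG→stop ORF.
Frame -2: CCT GTG TGC CTA GAA GCA GTC TGG CGT CCA CAT TGC TAA GTA GCC ATG AAG CAC CGA — no ATG→stop ORF.
Frame -3: CTG TGT GCC TAG AAG CAG TCT GGC GTC CAC ATT GCT AAG TAG CCA TGA AGC ACC GAC — no ATG→stop ORF.
Longest: frame +2, positions 26–49, 24 nt = 8 codons = 7 aa. → 7 amino acids.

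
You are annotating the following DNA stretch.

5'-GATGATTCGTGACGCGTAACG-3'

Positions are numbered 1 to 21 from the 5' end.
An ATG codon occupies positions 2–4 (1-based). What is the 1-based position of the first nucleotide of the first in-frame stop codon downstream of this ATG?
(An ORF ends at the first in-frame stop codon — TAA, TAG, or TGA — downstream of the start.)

Codons from position 2: ATG (2–4), ATT (5–7), CGT (8–10), GAC (11–13), GCG (14–16), TAA (17–19).
TAA is a stop codon; it begins at position 17.

17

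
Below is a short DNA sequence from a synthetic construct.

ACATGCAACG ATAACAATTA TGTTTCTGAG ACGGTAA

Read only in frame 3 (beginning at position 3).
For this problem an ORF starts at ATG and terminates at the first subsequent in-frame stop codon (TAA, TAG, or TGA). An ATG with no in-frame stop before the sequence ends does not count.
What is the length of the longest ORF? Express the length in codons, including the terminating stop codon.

Frame 3: ATG CAA CGA TAA CAA TTA TGT TTC TGA GAC GGT — ATG at 3, stop TAA at 12 → 12 nt.
Longest: frame 3, positions 3–14, 12 nt = 4 codons = 3 aa. → 4 codons.

4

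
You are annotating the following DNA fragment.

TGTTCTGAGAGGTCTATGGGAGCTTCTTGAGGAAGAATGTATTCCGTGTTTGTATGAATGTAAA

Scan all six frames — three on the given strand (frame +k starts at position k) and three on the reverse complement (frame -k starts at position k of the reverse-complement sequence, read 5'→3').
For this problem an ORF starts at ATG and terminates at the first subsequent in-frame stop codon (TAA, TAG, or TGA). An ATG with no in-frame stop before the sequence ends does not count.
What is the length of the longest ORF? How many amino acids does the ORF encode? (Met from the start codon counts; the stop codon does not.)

Reverse complement (5'→3'): TTTACATTCATACAAACACGGAATACATTCTTCCTCAAGAAGCTCCCATAGACCTCTCAGAACA
Frame +1: TGT TCT GAG AGG TCT ATG GGA GCT TCT TGA GGA AGA ATG TAT TCC GTG TTT GTA TGA ATG TAA — ATG at 16, stop TGA at 28 → 15 nt; ATG at 37, stop TGA at 55 → 21 nt; ATG at 58, stop TAA at 61 → 6 nt.
Frame +2: GTT CTG AGA GGT CTA TGG GAG CTT CTT GAG GAA GAA TGT ATT CCG TGT TTG TAT GAA TGT AAA — no ATG→stop ORF.
Frame +3: TTC TGA GAG GTC TAT GGG AGC TTC TTG AGG AAG AAT GTA TTC CGT GTT TGT ATG AAT GTA — no ATG→stop ORF.
Frame -1: TTT ACA TTC ATA CAA ACA CGG AAT ACA TTC TTC CTC AAG AAG CTC CCA TAG ACC TCT CAG AAC — no ATG→stop ORF.
Frame -2: TTA CAT TCA TAC AAA CAC GGA ATA CAT TCT TCC TCA AGA AGC TCC CAT AGA CCT CTC AGA ACA — no ATG→stop ORF.
Frame -3: TAC ATT CAT ACA AAC ACG GAA TAC ATT CTT CCT CAA GAA GCT CCC ATA GAC CTC TCA GAA — no ATG→stop ORF.
Longest: frame +1, positions 37–57, 21 nt = 7 codons = 6 aa. → 6 amino acids.

6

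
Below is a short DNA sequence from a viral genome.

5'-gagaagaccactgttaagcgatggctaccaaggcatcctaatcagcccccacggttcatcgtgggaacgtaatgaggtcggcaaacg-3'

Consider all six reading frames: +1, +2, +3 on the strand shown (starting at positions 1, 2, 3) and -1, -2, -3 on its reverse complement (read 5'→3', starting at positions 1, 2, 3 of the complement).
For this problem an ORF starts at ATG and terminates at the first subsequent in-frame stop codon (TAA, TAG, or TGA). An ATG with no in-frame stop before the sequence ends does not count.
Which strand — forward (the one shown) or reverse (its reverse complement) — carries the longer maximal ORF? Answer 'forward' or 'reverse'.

forward

Reverse complement (5'→3'): CGTTTGCCGACCTCATTACGTTCCCACGATGAACCGTGGGGGCTGATTAGGATGCCTTGGTAGCCATCGCTTAACAGTGGTCTTCTC
Frame +1: GAG AAG ACC ACT GTT AAG CGA TGG CTA CCA AGG CAT CCT AAT CAG CCC CCA CGG TTC ATC GTG GGA ACG TAA TGA GGT CGG CAA ACG — no ATG→stop ORF.
Frame +2: AGA AGA CCA CTG TTA AGC GAT GGC TAC CAA GGC ATC CTA ATC AGC CCC CAC GGT TCA TCG TGG GAA CGT AAT GAG GTC GGC AAA — no ATG→stop ORF.
Frame +3: GAA GAC CAC TGT TAA GCG ATG GCT ACC AAG GCA TCC TAA TCA GCC CCC ACG GTT CAT CGT GGG AAC GTA ATG AGG TCG GCA AAC — ATG at 21, stop TAA at 39 → 21 nt.
Frame -1: CGT TTG CCG ACC TCA TTA CGT TCC CAC GAT GAA CCG TGG GGG CTG ATT AGG ATG CCT TGG TAG CCA TCG CTT AAC AGT GGT CTT CTC — ATG at 52, stop TAG at 61 → 12 nt.
Frame -2: GTT TGC CGA CCT CAT TAC GTT CCC ACG ATG AAC CGT GGG GGC TGA TTA GGA TGC CTT GGT AGC CAT CGC TTA ACA GTG GTC TTC — ATG at 29, stop TGA at 44 → 18 nt.
Frame -3: TTT GCC GAC CTC ATT ACG TTC CCA CGA TGA ACC GTG GGG GCT GAT TAG GAT GCC TTG GTA GCC ATC GCT TAA CAG TGG TCT TCT — no ATG→stop ORF.
Forward-strand max 21 nt; reverse-strand max 18 nt. The forward strand has the longer ORF.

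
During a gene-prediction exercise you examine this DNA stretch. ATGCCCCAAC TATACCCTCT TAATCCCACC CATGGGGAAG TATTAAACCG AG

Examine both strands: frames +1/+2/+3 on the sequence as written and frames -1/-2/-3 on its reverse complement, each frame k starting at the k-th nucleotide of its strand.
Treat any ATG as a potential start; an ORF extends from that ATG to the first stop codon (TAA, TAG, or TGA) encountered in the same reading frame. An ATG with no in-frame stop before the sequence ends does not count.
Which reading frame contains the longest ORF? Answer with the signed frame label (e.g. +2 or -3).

-2

Reverse complement (5'→3'): CTCGGTTTAATACTTCCCCATGGGTGGGATTAAGAGGGTATAGTTGGGGCAT
Frame +1: ATG CCC CAA CTA TAC CCT CTT AAT CCC ACC CAT GGG GAA GTA TTA AAC CGA — no ATG→stop ORF.
Frame +2: TGC CCC AAC TAT ACC CTC TTA ATC CCA CCC ATG GGG AAG TAT TAA ACC GAG — ATG at 32, stop TAA at 44 → 15 nt.
Frame +3: GCC CCA ACT ATA CCC TCT TAA TCC CAC CCA TGG GGA AGT ATT AAA CCG — no ATG→stop ORF.
Frame -1: CTC GGT TTA ATA CTT CCC CAT GGG TGG GAT TAA GAG GGT ATA GTT GGG GCA — no ATG→stop ORF.
Frame -2: TCG GTT TAA TAC TTC CCC ATG GGT GGG ATT AAG AGG GTA TAG TTG GGG CAT — ATG at 20, stop TAG at 41 → 24 nt.
Frame -3: CGG TTT AAT ACT TCC CCA TGG GTG GGA TTA AGA GGG TAT AGT TGG GGC — no ATG→stop ORF.
Longest ORF is 24 nt in frame -2 (positions 20–43).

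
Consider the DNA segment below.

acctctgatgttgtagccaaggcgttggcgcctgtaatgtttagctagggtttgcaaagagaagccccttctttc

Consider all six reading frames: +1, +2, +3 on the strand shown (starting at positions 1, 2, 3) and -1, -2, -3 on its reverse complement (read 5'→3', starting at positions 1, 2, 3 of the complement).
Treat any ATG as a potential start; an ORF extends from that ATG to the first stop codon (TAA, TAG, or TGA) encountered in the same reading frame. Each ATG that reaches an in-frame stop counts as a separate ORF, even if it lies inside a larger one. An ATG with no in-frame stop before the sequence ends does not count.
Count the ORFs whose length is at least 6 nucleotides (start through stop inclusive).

Reverse complement (5'→3'): GAAAGAAGGGGCTTCTCTTTGCAAACCCTAGCTAAACATTACAGGCGCCAACGCCTTGGCTACAACATCAGAGGT
Frame +1: ACC TCT GAT GTT GTA GCC AAG GCG TTG GCG CCT GTA ATG TTT AGC TAG GGT TTG CAA AGA GAA GCC CCT TCT TTC — ATG at 37, stop TAG at 46 → 12 nt.
Frame +2: CCT CTG ATG TTG TAG CCA AGG CGT TGG CGC CTG TAA TGT TTA GCT AGG GTT TGC AAA GAG AAG CCC CTT CTT — ATG at 8, stop TAG at 14 → 9 nt.
Frame +3: CTC TGA TGT TGT AGC CAA GGC GTT GGC GCC TGT AAT GTT TAG CTA GGG TTT GCA AAG AGA AGC CCC TTC TTT — no ATG→stop ORF.
Frame -1: GAA AGA AGG GGC TTC TCT TTG CAA ACC CTA GCT AAA CAT TAC AGG CGC CAA CGC CTT GGC TAC AAC ATC AGA GGT — no ATG→stop ORF.
Frame -2: AAA GAA GGG GCT TCT CTT TGC AAA CCC TAG CTA AAC ATT ACA GGC GCC AAC GCC TTG GCT ACA ACA TCA GAG — no ATG→stop ORF.
Frame -3: AAG AAG GGG CTT CTC TTT GCA AAC CCT AGC TAA ACA TTA CAG GCG CCA ACG CCT TGG CTA CAA CAT CAG AGG — no ATG→stop ORF.
ORFs ≥ 6 nucleotides: frame +1 37–48 (12 nucleotides), frame +2 8–16 (9 nucleotides). Count = 2.

2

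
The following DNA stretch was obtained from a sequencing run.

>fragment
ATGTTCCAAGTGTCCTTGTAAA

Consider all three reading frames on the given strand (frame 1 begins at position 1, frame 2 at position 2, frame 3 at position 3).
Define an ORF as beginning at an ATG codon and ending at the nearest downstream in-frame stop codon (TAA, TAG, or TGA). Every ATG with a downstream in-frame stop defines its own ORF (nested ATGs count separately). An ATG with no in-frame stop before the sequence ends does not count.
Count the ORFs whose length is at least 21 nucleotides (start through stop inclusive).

Frame 1: ATG TTC CAA GTG TCC TTG TAA — ATG at 1, stop TAA at 19 → 21 nt.
Frame 2: TGT TCC AAG TGT CCT TGT AAA — no ATG→stop ORF.
Frame 3: GTT CCA AGT GTC CTT GTA — no ATG→stop ORF.
ORFs ≥ 21 nucleotides: frame 1 1–21 (21 nucleotides). Count = 1.

1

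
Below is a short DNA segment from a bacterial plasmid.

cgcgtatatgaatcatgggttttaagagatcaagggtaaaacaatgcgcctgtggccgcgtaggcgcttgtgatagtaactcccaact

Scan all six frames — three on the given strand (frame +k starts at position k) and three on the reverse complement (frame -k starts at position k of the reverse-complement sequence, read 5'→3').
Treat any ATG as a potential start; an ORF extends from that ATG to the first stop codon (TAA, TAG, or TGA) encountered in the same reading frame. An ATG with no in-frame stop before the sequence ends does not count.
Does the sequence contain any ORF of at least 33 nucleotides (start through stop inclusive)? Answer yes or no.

Reverse complement (5'→3'): AGTTGGGAGTTACTATCACAAGCGCCTACGCGGCCACAGGCGCATTGTTTTACCCTTGATCTCTTAAAACCCATGATTCATATACGCG
Frame +1: CGC GTA TAT GAA TCA TGG GTT TTA AGA GAT CAA GGG TAA AAC AAT GCG CCT GTG GCC GCG TAG GCG CTT GTG ATA GTA ACT CCC AAC — no ATG→stop ORF.
Frame +2: GCG TAT ATG AAT CAT GGG TTT TAA GAG ATC AAG GGT AAA ACA ATG CGC CTG TGG CCG CGT AGG CGC TTG TGA TAG TAA CTC CCA ACT — ATG at 8, stop TAA at 23 → 18 nt; ATG at 44, stop TGA at 71 → 30 nt.
Frame +3: CGT ATA TGA ATC ATG GGT TTT AAG AGA TCA AGG GTA AAA CAA TGC GCC TGT GGC CGC GTA GGC GCT TGT GAT AGT AAC TCC CAA — no ATG→stop ORF.
Frame -1: AGT TGG GAG TTA CTA TCA CAA GCG CCT ACG CGG CCA CAG GCG CAT TGT TTT ACC CTT GAT CTC TTA AAA CCC ATG ATT CAT ATA CGC — no ATG→stop ORF.
Frame -2: GTT GGG AGT TAC TAT CAC AAG CGC CTA CGC GGC CAC AGG CGC ATT GTT TTA CCC TTG ATC TCT TAA AAC CCA TGA TTC ATA TAC GCG — no ATG→stop ORF.
Frame -3: TTG GGA GTT ACT ATC ACA AGC GCC TAC GCG GCC ACA GGC GCA TTG TTT TAC CCT TGA TCT CTT AAA ACC CAT GAT TCA TAT ACG — no ATG→stop ORF.
Largest ORF found is 30 nucleotides < 33, so no.

no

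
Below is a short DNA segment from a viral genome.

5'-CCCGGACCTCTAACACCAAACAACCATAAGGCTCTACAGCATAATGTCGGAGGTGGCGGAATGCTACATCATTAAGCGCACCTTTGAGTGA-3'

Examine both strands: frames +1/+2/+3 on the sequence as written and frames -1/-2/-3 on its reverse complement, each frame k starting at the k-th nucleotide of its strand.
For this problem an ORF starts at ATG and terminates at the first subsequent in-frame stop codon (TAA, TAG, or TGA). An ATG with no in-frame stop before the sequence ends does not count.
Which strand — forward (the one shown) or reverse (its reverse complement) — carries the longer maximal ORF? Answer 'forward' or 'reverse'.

Reverse complement (5'→3'): TCACTCAAAGGTGCGCTTAATGATGTAGCATTCCGCCACCTCCGACATTATGCTGTAGAGCCTTATGGTTGTTTGGTGTTAGAGGTCCGGG
Frame +1: CCC GGA CCT CTA ACA CCA AAC AAC CAT AAG GCT CTA CAG CAT AAT GTC GGA GGT GGC GGA ATG CTA CAT CAT TAA GCG CAC CTT TGA GTG — ATG at 61, stop TAA at 73 → 15 nt.
Frame +2: CCG GAC CTC TAA CAC CAA ACA ACC ATA AGG CTC TAC AGC ATA ATG TCG GAG GTG GCG GAA TGC TAC ATC ATT AAG CGC ACC TTT GAG TGA — ATG at 44, stop TGA at 89 → 48 nt.
Frame +3: CGG ACC TCT AAC ACC AAA CAA CCA TAA GGC TCT ACA GCA TAA TGT CGG AGG TGG CGG AAT GCT ACA TCA TTA AGC GCA CCT TTG AGT — no ATG→stop ORF.
Frame -1: TCA CTC AAA GGT GCG CTT AAT GAT GTA GCA TTC CGC CAC CTC CGA CAT TAT GCT GTA GAG CCT TAT GGT TGT TTG GTG TTA GAG GTC CGG — no ATG→stop ORF.
Frame -2: CAC TCA AAG GTG CGC TTA ATG ATG TAG CAT TCC GCC ACC TCC GAC ATT ATG CTG TAG AGC CTT ATG GTT GTT TGG TGT TAG AGG TCC GGG — ATG at 20, stop TAG at 26 → 9 nt; ATG at 23, stop TAG at 26 → 6 nt; ATG at 50, stop TAG at 56 → 9 nt; ATG at 65, stop TAG at 80 → 18 nt.
Frame -3: ACT CAA AGG TGC GCT TAA TGA TGT AGC ATT CCG CCA CCT CCG ACA TTA TGC TGT AGA GCC TTA TGG TTG TTT GGT GTT AGA GGT CCG — no ATG→stop ORF.
Forward-strand max 48 nt; reverse-strand max 18 nt. The forward strand has the longer ORF.

forward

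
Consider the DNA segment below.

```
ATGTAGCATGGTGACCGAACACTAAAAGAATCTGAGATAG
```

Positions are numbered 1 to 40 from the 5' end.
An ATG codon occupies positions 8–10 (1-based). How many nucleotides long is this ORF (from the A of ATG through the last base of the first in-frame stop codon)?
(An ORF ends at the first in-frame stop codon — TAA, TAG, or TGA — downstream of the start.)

18

Codons from position 8: ATG (8–10), GTG (11–13), ACC (14–16), GAA (17–19), CAC (20–22), TAA (23–25).
TAA is the first in-frame stop; ORF spans 8–25, 18 nucleotides.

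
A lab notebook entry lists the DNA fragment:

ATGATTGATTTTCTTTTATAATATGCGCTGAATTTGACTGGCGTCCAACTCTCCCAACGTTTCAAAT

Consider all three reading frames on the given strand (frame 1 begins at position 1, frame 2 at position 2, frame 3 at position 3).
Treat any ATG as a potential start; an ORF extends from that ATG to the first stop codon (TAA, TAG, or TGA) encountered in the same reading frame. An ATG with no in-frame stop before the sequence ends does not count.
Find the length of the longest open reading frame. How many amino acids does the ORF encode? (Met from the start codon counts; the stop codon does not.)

6

Frame 1: ATG ATT GAT TTT CTT TTA TAA TAT GCG CTG AAT TTG ACT GGC GTC CAA CTC TCC CAA CGT TTC AAA — ATG at 1, stop TAA at 19 → 21 nt.
Frame 2: TGA TTG ATT TTC TTT TAT AAT ATG CGC TGA ATT TGA CTG GCG TCC AAC TCT CCC AAC GTT TCA AAT — ATG at 23, stop TGA at 29 → 9 nt.
Frame 3: GAT TGA TTT TCT TTT ATA ATA TGC GCT GAA TTT GAC TGG CGT CCA ACT CTC CCA ACG TTT CAA — no ATG→stop ORF.
Longest: frame 1, positions 1–21, 21 nt = 7 codons = 6 aa. → 6 amino acids.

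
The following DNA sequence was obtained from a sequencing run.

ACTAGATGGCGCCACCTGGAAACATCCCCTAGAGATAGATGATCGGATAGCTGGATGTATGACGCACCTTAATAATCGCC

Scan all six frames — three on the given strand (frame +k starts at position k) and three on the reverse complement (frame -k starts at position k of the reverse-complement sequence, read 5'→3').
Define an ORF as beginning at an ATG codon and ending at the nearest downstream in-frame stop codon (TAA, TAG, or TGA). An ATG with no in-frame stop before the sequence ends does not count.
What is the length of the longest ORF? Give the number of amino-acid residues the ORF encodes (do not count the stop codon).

Reverse complement (5'→3'): GGCGATTATTAAGGTGCGTCATACATCCAGCTATCCGATCATCTATCTCTAGGGGATGTTTCCAGGTGGCGCCATCTAGT
Frame +1: ACT AGA TGG CGC CAC CTG GAA ACA TCC CCT AGA GAT AGA TGA TCG GAT AGC TGG ATG TAT GAC GCA CCT TAA TAA TCG — ATG at 55, stop TAA at 70 → 18 nt.
Frame +2: CTA GAT GGC GCC ACC TGG AAA CAT CCC CTA GAG ATA GAT GAT CGG ATA GCT GGA TGT ATG ACG CAC CTT AAT AAT CGC — no ATG→stop ORF.
Frame +3: TAG ATG GCG CCA CCT GGA AAC ATC CCC TAG AGA TAG ATG ATC GGA TAG CTG GAT GTA TGA CGC ACC TTA ATA ATC GCC — ATG at 6, stop TAG at 30 → 27 nt; ATG at 39, stop TAG at 48 → 12 nt.
Frame -1: GGC GAT TAT TAA GGT GCG TCA TAC ATC CAG CTA TCC GAT CAT CTA TCT CTA GGG GAT GTT TCC AGG TGG CGC CAT CTA — no ATG→stop ORF.
Frame -2: GCG ATT ATT AAG GTG CGT CAT ACA TCC AGC TAT CCG ATC ATC TAT CTC TAG GGG ATG TTT CCA GGT GGC GCC ATC TAG — ATG at 56, stop TAG at 77 → 24 nt.
Frame -3: CGA TTA TTA AGG TGC GTC ATA CAT CCA GCT ATC CGA TCA TCT ATC TCT AGG GGA TGT TTC CAG GTG GCG CCA TCT AGT — no ATG→stop ORF.
Longest: frame +3, positions 6–32, 27 nt = 9 codons = 8 aa. → 8 amino acids.

8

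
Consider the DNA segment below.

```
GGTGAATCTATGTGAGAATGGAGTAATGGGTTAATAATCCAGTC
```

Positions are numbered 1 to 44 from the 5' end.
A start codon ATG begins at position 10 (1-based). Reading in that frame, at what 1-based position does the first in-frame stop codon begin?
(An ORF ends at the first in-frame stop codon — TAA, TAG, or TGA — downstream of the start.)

13

Codons from position 10: ATG (10–12), TGA (13–15).
TGA is a stop codon; it begins at position 13.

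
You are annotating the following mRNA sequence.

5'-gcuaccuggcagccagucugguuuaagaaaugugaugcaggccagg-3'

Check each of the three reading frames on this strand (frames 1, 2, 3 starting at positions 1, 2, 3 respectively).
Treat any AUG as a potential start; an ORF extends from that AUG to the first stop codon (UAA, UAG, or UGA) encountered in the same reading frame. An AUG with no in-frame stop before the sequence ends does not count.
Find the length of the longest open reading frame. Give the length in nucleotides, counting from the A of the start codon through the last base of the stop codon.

Frame 1: GCU ACC UGG CAG CCA GUC UGG UUU AAG AAA UGU GAU GCA GGC CAG — no AUG→stop ORF.
Frame 2: CUA CCU GGC AGC CAG UCU GGU UUA AGA AAU GUG AUG CAG GCC AGG — no AUG→stop ORF.
Frame 3: UAC CUG GCA GCC AGU CUG GUU UAA GAA AUG UGA UGC AGG CCA — AUG at 30, stop UGA at 33 → 6 nt.
Longest: frame 3, positions 30–35, 6 nt = 2 codons = 1 aa. → 6 nucleotides.

6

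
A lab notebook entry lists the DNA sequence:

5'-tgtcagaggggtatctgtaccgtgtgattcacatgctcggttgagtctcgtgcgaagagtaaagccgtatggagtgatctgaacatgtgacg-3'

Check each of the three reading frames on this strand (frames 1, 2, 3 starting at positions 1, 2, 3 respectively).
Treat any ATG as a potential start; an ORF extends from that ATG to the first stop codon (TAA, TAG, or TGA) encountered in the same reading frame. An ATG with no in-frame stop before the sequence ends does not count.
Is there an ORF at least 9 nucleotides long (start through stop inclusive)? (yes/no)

Frame 1: TGT CAG AGG GGT ATC TGT ACC GTG TGA TTC ACA TGC TCG GTT GAG TCT CGT GCG AAG AGT AAA GCC GTA TGG AGT GAT CTG AAC ATG TGA — ATG at 85, stop TGA at 88 → 6 nt.
Frame 2: GTC AGA GGG GTA TCT GTA CCG TGT GAT TCA CAT GCT CGG TTG AGT CTC GTG CGA AGA GTA AAG CCG TAT GGA GTG ATC TGA ACA TGT GAC — no ATG→stop ORF.
Frame 3: TCA GAG GGG TAT CTG TAC CGT GTG ATT CAC ATG CTC GGT TGA GTC TCG TGC GAA GAG TAA AGC CGT ATG GAG TGA TCT GAA CAT GTG ACG — ATG at 33, stop TGA at 42 → 12 nt; ATG at 69, stop TGA at 75 → 9 nt.
Frame 3 has an ORF of 12 nucleotides (positions 33–44) ≥ 9, so yes.

yes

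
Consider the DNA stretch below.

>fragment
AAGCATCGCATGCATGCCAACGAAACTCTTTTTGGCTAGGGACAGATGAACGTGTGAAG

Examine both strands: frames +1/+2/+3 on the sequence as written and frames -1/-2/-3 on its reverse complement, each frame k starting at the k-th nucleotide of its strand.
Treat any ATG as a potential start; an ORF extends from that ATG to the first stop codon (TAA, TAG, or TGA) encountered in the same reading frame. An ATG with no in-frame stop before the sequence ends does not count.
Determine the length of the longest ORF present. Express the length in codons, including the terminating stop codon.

Reverse complement (5'→3'): CTTCACACGTTCATCTGTCCCTAGCCAAAAAGAGTTTCGTTGGCATGCATGCGATGCTT
Frame +1: AAG CAT CGC ATG CAT GCC AAC GAA ACT CTT TTT GGC TAG GGA CAG ATG AAC GTG TGA — ATG at 10, stop TAG at 37 → 30 nt; ATG at 46, stop TGA at 55 → 12 nt.
Frame +2: AGC ATC GCA TGC ATG CCA ACG AAA CTC TTT TTG GCT AGG GAC AGA TGA ACG TGT GAA — ATG at 14, stop TGA at 47 → 36 nt.
Frame +3: GCA TCG CAT GCA TGC CAA CGA AAC TCT TTT TGG CTA GGG ACA GAT GAA CGT GTG AAG — no ATG→stop ORF.
Frame -1: CTT CAC ACG TTC ATC TGT CCC TAG CCA AAA AGA GTT TCG TTG GCA TGC ATG CGA TGC — no ATG→stop ORF.
Frame -2: TTC ACA CGT TCA TCT GTC CCT AGC CAA AAA GAG TTT CGT TGG CAT GCA TGC GAT GCT — no ATG→stop ORF.
Frame -3: TCA CAC GTT CAT CTG TCC CTA GCC AAA AAG AGT TTC GTT GGC ATG CAT GCG ATG CTT — no ATG→stop ORF.
Longest: frame +2, positions 14–49, 36 nt = 12 codons = 11 aa. → 12 codons.

12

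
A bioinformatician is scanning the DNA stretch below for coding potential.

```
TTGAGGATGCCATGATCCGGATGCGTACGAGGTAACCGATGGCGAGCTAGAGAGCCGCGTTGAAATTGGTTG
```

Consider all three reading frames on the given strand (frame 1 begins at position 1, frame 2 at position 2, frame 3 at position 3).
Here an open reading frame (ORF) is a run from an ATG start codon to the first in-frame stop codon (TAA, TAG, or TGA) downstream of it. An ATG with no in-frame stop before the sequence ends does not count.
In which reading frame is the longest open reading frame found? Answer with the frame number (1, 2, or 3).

3

Frame 1: TTG AGG ATG CCA TGA TCC GGA TGC GTA CGA GGT AAC CGA TGG CGA GCT AGA GAG CCG CGT TGA AAT TGG TTG — ATG at 7, stop TGA at 13 → 9 nt.
Frame 2: TGA GGA TGC CAT GAT CCG GAT GCG TAC GAG GTA ACC GAT GGC GAG CTA GAG AGC CGC GTT GAA ATT GGT — no ATG→stop ORF.
Frame 3: GAG GAT GCC ATG ATC CGG ATG CGT ACG AGG TAA CCG ATG GCG AGC TAG AGA GCC GCG TTG AAA TTG GTT — ATG at 12, stop TAA at 33 → 24 nt; ATG at 21, stop TAA at 33 → 15 nt; ATG at 39, stop TAG at 48 → 12 nt.
Longest ORF is 24 nt in frame 3 (positions 12–35).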